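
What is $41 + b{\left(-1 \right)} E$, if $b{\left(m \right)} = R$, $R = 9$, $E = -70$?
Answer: $-589$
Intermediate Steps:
$b{\left(m \right)} = 9$
$41 + b{\left(-1 \right)} E = 41 + 9 \left(-70\right) = 41 - 630 = -589$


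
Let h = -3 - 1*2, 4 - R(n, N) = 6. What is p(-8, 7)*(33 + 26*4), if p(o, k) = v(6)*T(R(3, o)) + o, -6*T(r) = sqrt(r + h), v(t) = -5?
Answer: -1096 + 685*I*sqrt(7)/6 ≈ -1096.0 + 302.06*I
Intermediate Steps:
R(n, N) = -2 (R(n, N) = 4 - 1*6 = 4 - 6 = -2)
h = -5 (h = -3 - 2 = -5)
T(r) = -sqrt(-5 + r)/6 (T(r) = -sqrt(r - 5)/6 = -sqrt(-5 + r)/6)
p(o, k) = o + 5*I*sqrt(7)/6 (p(o, k) = -(-5)*sqrt(-5 - 2)/6 + o = -(-5)*sqrt(-7)/6 + o = -(-5)*I*sqrt(7)/6 + o = 5*I*sqrt(7)/6 + o = o + 5*I*sqrt(7)/6)
p(-8, 7)*(33 + 26*4) = (-8 + 5*I*sqrt(7)/6)*(33 + 26*4) = (-8 + 5*I*sqrt(7)/6)*(33 + 104) = (-8 + 5*I*sqrt(7)/6)*137 = -1096 + 685*I*sqrt(7)/6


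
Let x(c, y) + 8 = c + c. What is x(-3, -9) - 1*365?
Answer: -379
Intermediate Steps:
x(c, y) = -8 + 2*c (x(c, y) = -8 + (c + c) = -8 + 2*c)
x(-3, -9) - 1*365 = (-8 + 2*(-3)) - 1*365 = (-8 - 6) - 365 = -14 - 365 = -379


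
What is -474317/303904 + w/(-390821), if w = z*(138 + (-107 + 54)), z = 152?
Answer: -189299483937/118772065184 ≈ -1.5938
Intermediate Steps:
w = 12920 (w = 152*(138 + (-107 + 54)) = 152*(138 - 53) = 152*85 = 12920)
-474317/303904 + w/(-390821) = -474317/303904 + 12920/(-390821) = -474317*1/303904 + 12920*(-1/390821) = -474317/303904 - 12920/390821 = -189299483937/118772065184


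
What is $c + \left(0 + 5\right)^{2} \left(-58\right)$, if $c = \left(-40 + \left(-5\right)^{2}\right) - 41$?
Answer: $-1506$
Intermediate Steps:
$c = -56$ ($c = \left(-40 + 25\right) - 41 = -15 - 41 = -56$)
$c + \left(0 + 5\right)^{2} \left(-58\right) = -56 + \left(0 + 5\right)^{2} \left(-58\right) = -56 + 5^{2} \left(-58\right) = -56 + 25 \left(-58\right) = -56 - 1450 = -1506$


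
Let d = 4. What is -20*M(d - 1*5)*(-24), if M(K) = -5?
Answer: -2400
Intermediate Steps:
-20*M(d - 1*5)*(-24) = -20*(-5)*(-24) = 100*(-24) = -2400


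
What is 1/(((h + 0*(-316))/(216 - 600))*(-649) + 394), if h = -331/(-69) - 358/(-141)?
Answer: 1245312/506093287 ≈ 0.0024606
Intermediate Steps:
h = 23791/3243 (h = -331*(-1/69) - 358*(-1/141) = 331/69 + 358/141 = 23791/3243 ≈ 7.3361)
1/(((h + 0*(-316))/(216 - 600))*(-649) + 394) = 1/(((23791/3243 + 0*(-316))/(216 - 600))*(-649) + 394) = 1/(((23791/3243 + 0)/(-384))*(-649) + 394) = 1/(((23791/3243)*(-1/384))*(-649) + 394) = 1/(-23791/1245312*(-649) + 394) = 1/(15440359/1245312 + 394) = 1/(506093287/1245312) = 1245312/506093287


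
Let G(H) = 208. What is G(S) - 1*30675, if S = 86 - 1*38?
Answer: -30467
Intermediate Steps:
S = 48 (S = 86 - 38 = 48)
G(S) - 1*30675 = 208 - 1*30675 = 208 - 30675 = -30467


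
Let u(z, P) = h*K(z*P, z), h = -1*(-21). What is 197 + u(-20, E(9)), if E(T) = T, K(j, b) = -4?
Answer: 113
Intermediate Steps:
h = 21
u(z, P) = -84 (u(z, P) = 21*(-4) = -84)
197 + u(-20, E(9)) = 197 - 84 = 113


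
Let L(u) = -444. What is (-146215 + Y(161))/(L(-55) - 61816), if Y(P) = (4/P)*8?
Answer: 2140053/911260 ≈ 2.3485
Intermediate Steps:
Y(P) = 32/P
(-146215 + Y(161))/(L(-55) - 61816) = (-146215 + 32/161)/(-444 - 61816) = (-146215 + 32*(1/161))/(-62260) = (-146215 + 32/161)*(-1/62260) = -23540583/161*(-1/62260) = 2140053/911260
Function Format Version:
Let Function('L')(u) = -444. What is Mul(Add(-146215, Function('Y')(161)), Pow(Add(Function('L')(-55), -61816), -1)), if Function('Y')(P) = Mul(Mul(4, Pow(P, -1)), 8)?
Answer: Rational(2140053, 911260) ≈ 2.3485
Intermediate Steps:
Function('Y')(P) = Mul(32, Pow(P, -1))
Mul(Add(-146215, Function('Y')(161)), Pow(Add(Function('L')(-55), -61816), -1)) = Mul(Add(-146215, Mul(32, Pow(161, -1))), Pow(Add(-444, -61816), -1)) = Mul(Add(-146215, Mul(32, Rational(1, 161))), Pow(-62260, -1)) = Mul(Add(-146215, Rational(32, 161)), Rational(-1, 62260)) = Mul(Rational(-23540583, 161), Rational(-1, 62260)) = Rational(2140053, 911260)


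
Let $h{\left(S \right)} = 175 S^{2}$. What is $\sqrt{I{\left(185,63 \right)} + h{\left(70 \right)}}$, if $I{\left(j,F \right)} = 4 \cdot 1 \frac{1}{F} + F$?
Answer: $\frac{\sqrt{378185311}}{21} \approx 926.05$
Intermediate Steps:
$I{\left(j,F \right)} = F + \frac{4}{F}$ ($I{\left(j,F \right)} = \frac{4}{F} + F = F + \frac{4}{F}$)
$\sqrt{I{\left(185,63 \right)} + h{\left(70 \right)}} = \sqrt{\left(63 + \frac{4}{63}\right) + 175 \cdot 70^{2}} = \sqrt{\left(63 + 4 \cdot \frac{1}{63}\right) + 175 \cdot 4900} = \sqrt{\left(63 + \frac{4}{63}\right) + 857500} = \sqrt{\frac{3973}{63} + 857500} = \sqrt{\frac{54026473}{63}} = \frac{\sqrt{378185311}}{21}$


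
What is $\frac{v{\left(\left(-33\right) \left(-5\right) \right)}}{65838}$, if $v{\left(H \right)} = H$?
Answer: $\frac{55}{21946} \approx 0.0025062$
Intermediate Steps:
$\frac{v{\left(\left(-33\right) \left(-5\right) \right)}}{65838} = \frac{\left(-33\right) \left(-5\right)}{65838} = 165 \cdot \frac{1}{65838} = \frac{55}{21946}$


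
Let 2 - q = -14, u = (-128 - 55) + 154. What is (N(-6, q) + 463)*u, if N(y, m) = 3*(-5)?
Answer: -12992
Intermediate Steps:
u = -29 (u = -183 + 154 = -29)
q = 16 (q = 2 - 1*(-14) = 2 + 14 = 16)
N(y, m) = -15
(N(-6, q) + 463)*u = (-15 + 463)*(-29) = 448*(-29) = -12992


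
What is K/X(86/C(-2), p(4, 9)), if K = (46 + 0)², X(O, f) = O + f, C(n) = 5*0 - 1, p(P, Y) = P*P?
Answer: -1058/35 ≈ -30.229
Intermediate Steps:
p(P, Y) = P²
C(n) = -1 (C(n) = 0 - 1 = -1)
K = 2116 (K = 46² = 2116)
K/X(86/C(-2), p(4, 9)) = 2116/(86/(-1) + 4²) = 2116/(86*(-1) + 16) = 2116/(-86 + 16) = 2116/(-70) = 2116*(-1/70) = -1058/35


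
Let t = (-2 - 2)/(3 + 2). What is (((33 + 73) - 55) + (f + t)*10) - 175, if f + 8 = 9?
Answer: -122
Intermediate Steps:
f = 1 (f = -8 + 9 = 1)
t = -⅘ (t = -4/5 = -4*⅕ = -⅘ ≈ -0.80000)
(((33 + 73) - 55) + (f + t)*10) - 175 = (((33 + 73) - 55) + (1 - ⅘)*10) - 175 = ((106 - 55) + (⅕)*10) - 175 = (51 + 2) - 175 = 53 - 175 = -122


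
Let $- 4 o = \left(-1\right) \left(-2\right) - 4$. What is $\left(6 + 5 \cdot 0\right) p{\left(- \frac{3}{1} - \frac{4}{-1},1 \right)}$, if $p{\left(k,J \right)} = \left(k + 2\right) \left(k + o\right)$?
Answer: $27$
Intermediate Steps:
$o = \frac{1}{2}$ ($o = - \frac{\left(-1\right) \left(-2\right) - 4}{4} = - \frac{2 - 4}{4} = \left(- \frac{1}{4}\right) \left(-2\right) = \frac{1}{2} \approx 0.5$)
$p{\left(k,J \right)} = \left(\frac{1}{2} + k\right) \left(2 + k\right)$ ($p{\left(k,J \right)} = \left(k + 2\right) \left(k + \frac{1}{2}\right) = \left(2 + k\right) \left(\frac{1}{2} + k\right) = \left(\frac{1}{2} + k\right) \left(2 + k\right)$)
$\left(6 + 5 \cdot 0\right) p{\left(- \frac{3}{1} - \frac{4}{-1},1 \right)} = \left(6 + 5 \cdot 0\right) \left(1 + \left(- \frac{3}{1} - \frac{4}{-1}\right)^{2} + \frac{5 \left(- \frac{3}{1} - \frac{4}{-1}\right)}{2}\right) = \left(6 + 0\right) \left(1 + \left(\left(-3\right) 1 - -4\right)^{2} + \frac{5 \left(\left(-3\right) 1 - -4\right)}{2}\right) = 6 \left(1 + \left(-3 + 4\right)^{2} + \frac{5 \left(-3 + 4\right)}{2}\right) = 6 \left(1 + 1^{2} + \frac{5}{2} \cdot 1\right) = 6 \left(1 + 1 + \frac{5}{2}\right) = 6 \cdot \frac{9}{2} = 27$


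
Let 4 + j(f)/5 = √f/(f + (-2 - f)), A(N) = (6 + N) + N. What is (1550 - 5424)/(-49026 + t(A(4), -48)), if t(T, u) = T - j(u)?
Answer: 3649904/46158007 + 745*I*√3/46158007 ≈ 0.079074 + 2.7956e-5*I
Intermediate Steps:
A(N) = 6 + 2*N
j(f) = -20 - 5*√f/2 (j(f) = -20 + 5*(√f/(f + (-2 - f))) = -20 + 5*(√f/(-2)) = -20 + 5*(-√f/2) = -20 - 5*√f/2)
t(T, u) = 20 + T + 5*√u/2 (t(T, u) = T - (-20 - 5*√u/2) = T + (20 + 5*√u/2) = 20 + T + 5*√u/2)
(1550 - 5424)/(-49026 + t(A(4), -48)) = (1550 - 5424)/(-49026 + (20 + (6 + 2*4) + 5*√(-48)/2)) = -3874/(-49026 + (20 + (6 + 8) + 5*(4*I*√3)/2)) = -3874/(-49026 + (20 + 14 + 10*I*√3)) = -3874/(-49026 + (34 + 10*I*√3)) = -3874/(-48992 + 10*I*√3)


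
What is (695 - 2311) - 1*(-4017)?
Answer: 2401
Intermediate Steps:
(695 - 2311) - 1*(-4017) = -1616 + 4017 = 2401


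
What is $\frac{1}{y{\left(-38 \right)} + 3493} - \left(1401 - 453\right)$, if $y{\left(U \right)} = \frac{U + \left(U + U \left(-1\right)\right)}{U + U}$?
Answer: $- \frac{6623674}{6987} \approx -948.0$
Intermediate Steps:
$y{\left(U \right)} = \frac{1}{2}$ ($y{\left(U \right)} = \frac{U + \left(U - U\right)}{2 U} = \left(U + 0\right) \frac{1}{2 U} = U \frac{1}{2 U} = \frac{1}{2}$)
$\frac{1}{y{\left(-38 \right)} + 3493} - \left(1401 - 453\right) = \frac{1}{\frac{1}{2} + 3493} - \left(1401 - 453\right) = \frac{1}{\frac{6987}{2}} - 948 = \frac{2}{6987} - 948 = - \frac{6623674}{6987}$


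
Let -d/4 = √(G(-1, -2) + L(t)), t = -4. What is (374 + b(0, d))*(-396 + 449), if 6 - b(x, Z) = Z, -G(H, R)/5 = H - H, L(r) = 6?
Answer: 20140 + 212*√6 ≈ 20659.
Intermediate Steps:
G(H, R) = 0 (G(H, R) = -5*(H - H) = -5*0 = 0)
d = -4*√6 (d = -4*√(0 + 6) = -4*√6 ≈ -9.7980)
b(x, Z) = 6 - Z
(374 + b(0, d))*(-396 + 449) = (374 + (6 - (-4)*√6))*(-396 + 449) = (374 + (6 + 4*√6))*53 = (380 + 4*√6)*53 = 20140 + 212*√6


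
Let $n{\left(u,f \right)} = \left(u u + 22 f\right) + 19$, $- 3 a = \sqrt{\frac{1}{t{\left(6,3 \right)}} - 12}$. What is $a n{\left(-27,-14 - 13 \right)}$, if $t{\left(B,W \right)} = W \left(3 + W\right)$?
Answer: $- \frac{77 i \sqrt{430}}{9} \approx - 177.41 i$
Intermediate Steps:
$a = - \frac{i \sqrt{430}}{18}$ ($a = - \frac{\sqrt{\frac{1}{3 \left(3 + 3\right)} - 12}}{3} = - \frac{\sqrt{\frac{1}{3 \cdot 6} - 12}}{3} = - \frac{\sqrt{\frac{1}{18} - 12}}{3} = - \frac{\sqrt{- \frac{215}{18}}}{3} = - \frac{\frac{1}{6} i \sqrt{430}}{3} = - \frac{i \sqrt{430}}{18} \approx - 1.152 i$)
$n{\left(u,f \right)} = 19 + u^{2} + 22 f$ ($n{\left(u,f \right)} = \left(u^{2} + 22 f\right) + 19 = 19 + u^{2} + 22 f$)
$a n{\left(-27,-14 - 13 \right)} = - \frac{i \sqrt{430}}{18} \left(19 + \left(-27\right)^{2} + 22 \left(-14 - 13\right)\right) = - \frac{i \sqrt{430}}{18} \left(19 + 729 + 22 \left(-27\right)\right) = - \frac{i \sqrt{430}}{18} \left(19 + 729 - 594\right) = - \frac{i \sqrt{430}}{18} \cdot 154 = - \frac{77 i \sqrt{430}}{9}$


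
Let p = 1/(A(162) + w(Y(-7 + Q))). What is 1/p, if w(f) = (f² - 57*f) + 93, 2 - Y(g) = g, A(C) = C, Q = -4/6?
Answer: -1823/9 ≈ -202.56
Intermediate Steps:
Q = -⅔ (Q = -4*⅙ = -⅔ ≈ -0.66667)
Y(g) = 2 - g
w(f) = 93 + f² - 57*f
p = -9/1823 (p = 1/(162 + (93 + (2 - (-7 - ⅔))² - 57*(2 - (-7 - ⅔)))) = 1/(162 + (93 + (2 - 1*(-23/3))² - 57*(2 - 1*(-23/3)))) = 1/(162 + (93 + (2 + 23/3)² - 57*(2 + 23/3))) = 1/(162 + (93 + (29/3)² - 57*29/3)) = 1/(162 + (93 + 841/9 - 551)) = 1/(162 - 3281/9) = 1/(-1823/9) = -9/1823 ≈ -0.0049369)
1/p = 1/(-9/1823) = -1823/9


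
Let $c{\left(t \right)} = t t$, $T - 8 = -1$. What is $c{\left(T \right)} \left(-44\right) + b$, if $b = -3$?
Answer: $-2159$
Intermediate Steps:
$T = 7$ ($T = 8 - 1 = 7$)
$c{\left(t \right)} = t^{2}$
$c{\left(T \right)} \left(-44\right) + b = 7^{2} \left(-44\right) - 3 = 49 \left(-44\right) - 3 = -2156 - 3 = -2159$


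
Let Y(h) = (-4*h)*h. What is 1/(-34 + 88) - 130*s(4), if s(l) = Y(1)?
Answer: 28081/54 ≈ 520.02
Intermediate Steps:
Y(h) = -4*h²
s(l) = -4 (s(l) = -4*1² = -4*1 = -4)
1/(-34 + 88) - 130*s(4) = 1/(-34 + 88) - 130*(-4) = 1/54 + 520 = 28081/54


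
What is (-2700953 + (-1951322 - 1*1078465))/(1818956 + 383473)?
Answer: -5730740/2202429 ≈ -2.6020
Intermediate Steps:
(-2700953 + (-1951322 - 1*1078465))/(1818956 + 383473) = (-2700953 + (-1951322 - 1078465))/2202429 = (-2700953 - 3029787)*(1/2202429) = -5730740*1/2202429 = -5730740/2202429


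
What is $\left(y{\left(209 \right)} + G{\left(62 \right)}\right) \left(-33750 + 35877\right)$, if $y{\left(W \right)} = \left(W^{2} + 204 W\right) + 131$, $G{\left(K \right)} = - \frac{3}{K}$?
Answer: $\frac{11400237171}{62} \approx 1.8387 \cdot 10^{8}$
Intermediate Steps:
$y{\left(W \right)} = 131 + W^{2} + 204 W$
$\left(y{\left(209 \right)} + G{\left(62 \right)}\right) \left(-33750 + 35877\right) = \left(\left(131 + 209^{2} + 204 \cdot 209\right) - \frac{3}{62}\right) \left(-33750 + 35877\right) = \left(\left(131 + 43681 + 42636\right) - \frac{3}{62}\right) 2127 = \left(86448 - \frac{3}{62}\right) 2127 = \frac{5359773}{62} \cdot 2127 = \frac{11400237171}{62}$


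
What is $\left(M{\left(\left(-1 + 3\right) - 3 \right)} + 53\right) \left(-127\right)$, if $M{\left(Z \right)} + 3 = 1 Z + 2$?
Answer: $-6477$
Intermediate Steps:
$M{\left(Z \right)} = -1 + Z$ ($M{\left(Z \right)} = -3 + \left(1 Z + 2\right) = -3 + \left(Z + 2\right) = -3 + \left(2 + Z\right) = -1 + Z$)
$\left(M{\left(\left(-1 + 3\right) - 3 \right)} + 53\right) \left(-127\right) = \left(\left(-1 + \left(\left(-1 + 3\right) - 3\right)\right) + 53\right) \left(-127\right) = \left(\left(-1 + \left(2 - 3\right)\right) + 53\right) \left(-127\right) = \left(\left(-1 - 1\right) + 53\right) \left(-127\right) = \left(-2 + 53\right) \left(-127\right) = 51 \left(-127\right) = -6477$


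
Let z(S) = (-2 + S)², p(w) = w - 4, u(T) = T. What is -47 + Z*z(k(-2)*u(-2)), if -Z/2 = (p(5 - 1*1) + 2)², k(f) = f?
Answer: -79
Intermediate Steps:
p(w) = -4 + w
Z = -8 (Z = -2*((-4 + (5 - 1*1)) + 2)² = -2*((-4 + (5 - 1)) + 2)² = -2*((-4 + 4) + 2)² = -2*(0 + 2)² = -2*2² = -2*4 = -8)
-47 + Z*z(k(-2)*u(-2)) = -47 - 8*(-2 - 2*(-2))² = -47 - 8*(-2 + 4)² = -47 - 8*2² = -47 - 8*4 = -47 - 32 = -79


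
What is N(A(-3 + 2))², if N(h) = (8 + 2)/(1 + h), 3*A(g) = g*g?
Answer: 225/4 ≈ 56.250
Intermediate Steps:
A(g) = g²/3 (A(g) = (g*g)/3 = g²/3)
N(h) = 10/(1 + h)
N(A(-3 + 2))² = (10/(1 + (-3 + 2)²/3))² = (10/(1 + (⅓)*(-1)²))² = (10/(1 + (⅓)*1))² = (10/(1 + ⅓))² = (10/(4/3))² = (10*(¾))² = (15/2)² = 225/4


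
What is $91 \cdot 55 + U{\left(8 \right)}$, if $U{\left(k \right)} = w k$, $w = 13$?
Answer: $5109$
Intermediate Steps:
$U{\left(k \right)} = 13 k$
$91 \cdot 55 + U{\left(8 \right)} = 91 \cdot 55 + 13 \cdot 8 = 5005 + 104 = 5109$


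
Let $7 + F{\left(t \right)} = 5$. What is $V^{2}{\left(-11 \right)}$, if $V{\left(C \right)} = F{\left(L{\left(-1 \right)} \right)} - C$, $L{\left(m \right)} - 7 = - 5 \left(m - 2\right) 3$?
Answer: $81$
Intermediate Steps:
$L{\left(m \right)} = 37 - 15 m$ ($L{\left(m \right)} = 7 + - 5 \left(m - 2\right) 3 = 7 + - 5 \left(-2 + m\right) 3 = 7 + \left(10 - 5 m\right) 3 = 7 - \left(-30 + 15 m\right) = 37 - 15 m$)
$F{\left(t \right)} = -2$ ($F{\left(t \right)} = -7 + 5 = -2$)
$V{\left(C \right)} = -2 - C$
$V^{2}{\left(-11 \right)} = \left(-2 - -11\right)^{2} = \left(-2 + 11\right)^{2} = 9^{2} = 81$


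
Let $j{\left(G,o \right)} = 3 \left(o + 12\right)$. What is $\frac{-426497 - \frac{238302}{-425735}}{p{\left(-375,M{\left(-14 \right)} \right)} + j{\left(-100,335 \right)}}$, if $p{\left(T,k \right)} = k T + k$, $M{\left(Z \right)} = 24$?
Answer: $\frac{181574461993}{3378207225} \approx 53.749$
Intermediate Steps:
$j{\left(G,o \right)} = 36 + 3 o$ ($j{\left(G,o \right)} = 3 \left(12 + o\right) = 36 + 3 o$)
$p{\left(T,k \right)} = k + T k$ ($p{\left(T,k \right)} = T k + k = k + T k$)
$\frac{-426497 - \frac{238302}{-425735}}{p{\left(-375,M{\left(-14 \right)} \right)} + j{\left(-100,335 \right)}} = \frac{-426497 - \frac{238302}{-425735}}{24 \left(1 - 375\right) + \left(36 + 3 \cdot 335\right)} = \frac{-426497 - - \frac{238302}{425735}}{24 \left(-374\right) + \left(36 + 1005\right)} = \frac{-426497 + \frac{238302}{425735}}{-8976 + 1041} = - \frac{181574461993}{425735 \left(-7935\right)} = \left(- \frac{181574461993}{425735}\right) \left(- \frac{1}{7935}\right) = \frac{181574461993}{3378207225}$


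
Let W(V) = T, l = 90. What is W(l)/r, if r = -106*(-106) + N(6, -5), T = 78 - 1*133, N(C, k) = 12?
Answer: -55/11248 ≈ -0.0048898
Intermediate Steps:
T = -55 (T = 78 - 133 = -55)
W(V) = -55
r = 11248 (r = -106*(-106) + 12 = 11236 + 12 = 11248)
W(l)/r = -55/11248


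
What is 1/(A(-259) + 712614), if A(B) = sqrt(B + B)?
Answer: 50901/36272765251 - I*sqrt(518)/507818713514 ≈ 1.4033e-6 - 4.4818e-11*I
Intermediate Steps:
A(B) = sqrt(2)*sqrt(B) (A(B) = sqrt(2*B) = sqrt(2)*sqrt(B))
1/(A(-259) + 712614) = 1/(sqrt(2)*sqrt(-259) + 712614) = 1/(sqrt(2)*(I*sqrt(259)) + 712614) = 1/(I*sqrt(518) + 712614) = 1/(712614 + I*sqrt(518))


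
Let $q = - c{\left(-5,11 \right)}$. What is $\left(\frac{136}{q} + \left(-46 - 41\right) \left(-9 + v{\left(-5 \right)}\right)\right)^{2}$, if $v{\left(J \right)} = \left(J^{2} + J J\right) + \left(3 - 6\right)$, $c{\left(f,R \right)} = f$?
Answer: $\frac{268763236}{25} \approx 1.0751 \cdot 10^{7}$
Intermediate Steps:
$v{\left(J \right)} = -3 + 2 J^{2}$ ($v{\left(J \right)} = \left(J^{2} + J^{2}\right) + \left(3 - 6\right) = 2 J^{2} - 3 = -3 + 2 J^{2}$)
$q = 5$ ($q = \left(-1\right) \left(-5\right) = 5$)
$\left(\frac{136}{q} + \left(-46 - 41\right) \left(-9 + v{\left(-5 \right)}\right)\right)^{2} = \left(\frac{136}{5} + \left(-46 - 41\right) \left(-9 - \left(3 - 2 \left(-5\right)^{2}\right)\right)\right)^{2} = \left(136 \cdot \frac{1}{5} - 87 \left(-9 + \left(-3 + 2 \cdot 25\right)\right)\right)^{2} = \left(\frac{136}{5} - 87 \left(-9 + \left(-3 + 50\right)\right)\right)^{2} = \left(\frac{136}{5} - 87 \left(-9 + 47\right)\right)^{2} = \left(\frac{136}{5} - 3306\right)^{2} = \left(- \frac{16394}{5}\right)^{2} = \frac{268763236}{25}$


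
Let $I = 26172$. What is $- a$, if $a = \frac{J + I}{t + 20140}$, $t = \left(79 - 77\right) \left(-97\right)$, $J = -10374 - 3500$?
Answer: $- \frac{6149}{9973} \approx -0.61656$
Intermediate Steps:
$J = -13874$
$t = -194$ ($t = 2 \left(-97\right) = -194$)
$a = \frac{6149}{9973}$ ($a = \frac{-13874 + 26172}{-194 + 20140} = \frac{12298}{19946} = 12298 \cdot \frac{1}{19946} = \frac{6149}{9973} \approx 0.61656$)
$- a = \left(-1\right) \frac{6149}{9973} = - \frac{6149}{9973}$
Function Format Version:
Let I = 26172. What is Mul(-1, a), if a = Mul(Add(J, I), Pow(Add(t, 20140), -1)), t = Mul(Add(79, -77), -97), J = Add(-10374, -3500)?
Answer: Rational(-6149, 9973) ≈ -0.61656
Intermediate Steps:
J = -13874
t = -194 (t = Mul(2, -97) = -194)
a = Rational(6149, 9973) (a = Mul(Add(-13874, 26172), Pow(Add(-194, 20140), -1)) = Mul(12298, Pow(19946, -1)) = Mul(12298, Rational(1, 19946)) = Rational(6149, 9973) ≈ 0.61656)
Mul(-1, a) = Mul(-1, Rational(6149, 9973)) = Rational(-6149, 9973)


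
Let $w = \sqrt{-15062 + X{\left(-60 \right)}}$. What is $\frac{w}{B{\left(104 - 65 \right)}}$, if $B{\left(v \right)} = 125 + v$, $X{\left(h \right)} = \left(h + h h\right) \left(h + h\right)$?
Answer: $\frac{i \sqrt{439862}}{164} \approx 4.044 i$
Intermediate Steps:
$X{\left(h \right)} = 2 h \left(h + h^{2}\right)$ ($X{\left(h \right)} = \left(h + h^{2}\right) 2 h = 2 h \left(h + h^{2}\right)$)
$w = i \sqrt{439862}$ ($w = \sqrt{-15062 + 2 \left(-60\right)^{2} \left(1 - 60\right)} = \sqrt{-15062 + 2 \cdot 3600 \left(-59\right)} = \sqrt{-15062 - 424800} = \sqrt{-439862} = i \sqrt{439862} \approx 663.22 i$)
$\frac{w}{B{\left(104 - 65 \right)}} = \frac{i \sqrt{439862}}{125 + \left(104 - 65\right)} = \frac{i \sqrt{439862}}{125 + 39} = \frac{i \sqrt{439862}}{164}$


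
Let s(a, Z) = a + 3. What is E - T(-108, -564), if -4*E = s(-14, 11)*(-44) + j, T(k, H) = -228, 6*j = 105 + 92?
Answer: 2371/24 ≈ 98.792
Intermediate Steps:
s(a, Z) = 3 + a
j = 197/6 (j = (105 + 92)/6 = (⅙)*197 = 197/6 ≈ 32.833)
E = -3101/24 (E = -((3 - 14)*(-44) + 197/6)/4 = -(-11*(-44) + 197/6)/4 = -(484 + 197/6)/4 = -¼*3101/6 = -3101/24 ≈ -129.21)
E - T(-108, -564) = -3101/24 - 1*(-228) = -3101/24 + 228 = 2371/24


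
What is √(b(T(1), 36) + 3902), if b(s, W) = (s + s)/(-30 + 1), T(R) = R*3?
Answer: 16*√12818/29 ≈ 62.464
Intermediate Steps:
T(R) = 3*R
b(s, W) = -2*s/29 (b(s, W) = (2*s)/(-29) = (2*s)*(-1/29) = -2*s/29)
√(b(T(1), 36) + 3902) = √(-6/29 + 3902) = √(113152/29) = 16*√12818/29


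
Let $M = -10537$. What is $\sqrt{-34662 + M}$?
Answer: $i \sqrt{45199} \approx 212.6 i$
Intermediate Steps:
$\sqrt{-34662 + M} = \sqrt{-34662 - 10537} = \sqrt{-45199} = i \sqrt{45199}$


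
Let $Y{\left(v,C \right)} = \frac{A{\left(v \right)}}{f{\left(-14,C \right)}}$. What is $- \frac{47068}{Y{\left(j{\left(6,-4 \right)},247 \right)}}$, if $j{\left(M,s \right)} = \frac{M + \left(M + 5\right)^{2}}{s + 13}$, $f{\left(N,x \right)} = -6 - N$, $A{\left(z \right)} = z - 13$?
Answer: $- \frac{1694448}{5} \approx -3.3889 \cdot 10^{5}$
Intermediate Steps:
$A{\left(z \right)} = -13 + z$
$j{\left(M,s \right)} = \frac{M + \left(5 + M\right)^{2}}{13 + s}$
$Y{\left(v,C \right)} = - \frac{13}{8} + \frac{v}{8}$ ($Y{\left(v,C \right)} = \frac{-13 + v}{-6 - -14} = \frac{-13 + v}{-6 + 14} = \frac{-13 + v}{8} = \left(-13 + v\right) \frac{1}{8} = - \frac{13}{8} + \frac{v}{8}$)
$- \frac{47068}{Y{\left(j{\left(6,-4 \right)},247 \right)}} = - \frac{47068}{- \frac{13}{8} + \frac{\frac{1}{13 - 4} \left(6 + \left(5 + 6\right)^{2}\right)}{8}} = - \frac{47068}{- \frac{13}{8} + \frac{\frac{1}{9} \left(6 + 11^{2}\right)}{8}} = - \frac{47068}{- \frac{13}{8} + \frac{\frac{1}{9} \left(6 + 121\right)}{8}} = - \frac{47068}{- \frac{13}{8} + \frac{\frac{1}{9} \cdot 127}{8}} = - \frac{47068}{- \frac{13}{8} + \frac{1}{8} \cdot \frac{127}{9}} = - \frac{47068}{- \frac{13}{8} + \frac{127}{72}} = - \frac{47068}{\frac{5}{36}} = \left(-47068\right) \frac{36}{5} = - \frac{1694448}{5}$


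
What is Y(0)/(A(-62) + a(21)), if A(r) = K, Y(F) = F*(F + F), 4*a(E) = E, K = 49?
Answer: 0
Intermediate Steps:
a(E) = E/4
Y(F) = 2*F² (Y(F) = F*(2*F) = 2*F²)
A(r) = 49
Y(0)/(A(-62) + a(21)) = (2*0²)/(49 + (¼)*21) = (2*0)/(49 + 21/4) = 0/(217/4) = 0*(4/217) = 0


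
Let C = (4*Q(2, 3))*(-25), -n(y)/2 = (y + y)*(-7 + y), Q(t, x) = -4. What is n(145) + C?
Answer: -79640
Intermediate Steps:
n(y) = -4*y*(-7 + y) (n(y) = -2*(y + y)*(-7 + y) = -2*2*y*(-7 + y) = -4*y*(-7 + y))
C = 400 (C = (4*(-4))*(-25) = -16*(-25) = 400)
n(145) + C = 4*145*(7 - 1*145) + 400 = 4*145*(7 - 145) + 400 = 4*145*(-138) + 400 = -80040 + 400 = -79640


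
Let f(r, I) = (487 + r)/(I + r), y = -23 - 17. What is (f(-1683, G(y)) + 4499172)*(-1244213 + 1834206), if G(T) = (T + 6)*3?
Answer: 4738247480277488/1785 ≈ 2.6545e+12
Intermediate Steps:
y = -40
G(T) = 18 + 3*T (G(T) = (6 + T)*3 = 18 + 3*T)
f(r, I) = (487 + r)/(I + r)
(f(-1683, G(y)) + 4499172)*(-1244213 + 1834206) = ((487 - 1683)/((18 + 3*(-40)) - 1683) + 4499172)*(-1244213 + 1834206) = (-1196/((18 - 120) - 1683) + 4499172)*589993 = (-1196/(-102 - 1683) + 4499172)*589993 = (-1196/(-1785) + 4499172)*589993 = (-1/1785*(-1196) + 4499172)*589993 = (1196/1785 + 4499172)*589993 = (8031023216/1785)*589993 = 4738247480277488/1785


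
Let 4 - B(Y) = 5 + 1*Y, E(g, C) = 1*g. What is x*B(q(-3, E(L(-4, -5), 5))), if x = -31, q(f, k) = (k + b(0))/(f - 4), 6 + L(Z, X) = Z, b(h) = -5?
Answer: 682/7 ≈ 97.429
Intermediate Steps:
L(Z, X) = -6 + Z
E(g, C) = g
q(f, k) = (-5 + k)/(-4 + f) (q(f, k) = (k - 5)/(f - 4) = (-5 + k)/(-4 + f))
B(Y) = -1 - Y (B(Y) = 4 - (5 + 1*Y) = 4 - (5 + Y) = 4 + (-5 - Y) = -1 - Y)
x*B(q(-3, E(L(-4, -5), 5))) = -31*(-1 - (-5 + (-6 - 4))/(-4 - 3)) = -31*(-1 - (-5 - 10)/(-7)) = -31*(-1 - (-1)*(-15)/7) = -31*(-1 - 1*15/7) = -31*(-1 - 15/7) = -31*(-22/7) = 682/7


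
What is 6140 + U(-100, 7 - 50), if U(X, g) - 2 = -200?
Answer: 5942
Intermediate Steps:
U(X, g) = -198 (U(X, g) = 2 - 200 = -198)
6140 + U(-100, 7 - 50) = 6140 - 198 = 5942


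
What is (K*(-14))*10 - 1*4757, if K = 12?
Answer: -6437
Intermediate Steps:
(K*(-14))*10 - 1*4757 = (12*(-14))*10 - 1*4757 = -168*10 - 4757 = -1680 - 4757 = -6437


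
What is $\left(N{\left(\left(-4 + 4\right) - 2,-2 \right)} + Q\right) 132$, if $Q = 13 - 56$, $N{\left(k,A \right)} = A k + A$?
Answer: $-5412$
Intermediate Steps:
$N{\left(k,A \right)} = A + A k$
$Q = -43$
$\left(N{\left(\left(-4 + 4\right) - 2,-2 \right)} + Q\right) 132 = \left(- 2 \left(1 + \left(\left(-4 + 4\right) - 2\right)\right) - 43\right) 132 = \left(- 2 \left(1 + \left(0 - 2\right)\right) - 43\right) 132 = \left(- 2 \left(1 - 2\right) - 43\right) 132 = \left(\left(-2\right) \left(-1\right) - 43\right) 132 = \left(2 - 43\right) 132 = \left(-41\right) 132 = -5412$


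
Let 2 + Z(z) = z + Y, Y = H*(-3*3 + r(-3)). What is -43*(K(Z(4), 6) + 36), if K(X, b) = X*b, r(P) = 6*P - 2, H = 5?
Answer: 35346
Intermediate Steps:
r(P) = -2 + 6*P
Y = -145 (Y = 5*(-3*3 + (-2 + 6*(-3))) = 5*(-9 + (-2 - 18)) = 5*(-9 - 20) = 5*(-29) = -145)
Z(z) = -147 + z (Z(z) = -2 + (z - 145) = -2 + (-145 + z) = -147 + z)
-43*(K(Z(4), 6) + 36) = -43*((-147 + 4)*6 + 36) = -43*(-143*6 + 36) = -43*(-858 + 36) = -43*(-822) = 35346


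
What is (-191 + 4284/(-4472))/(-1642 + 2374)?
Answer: -214609/818376 ≈ -0.26224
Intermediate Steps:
(-191 + 4284/(-4472))/(-1642 + 2374) = (-191 + 4284*(-1/4472))/732 = (-191 - 1071/1118)*(1/732) = -214609/1118*1/732 = -214609/818376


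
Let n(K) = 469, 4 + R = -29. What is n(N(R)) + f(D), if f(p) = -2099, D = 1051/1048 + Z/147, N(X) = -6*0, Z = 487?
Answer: -1630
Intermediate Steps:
R = -33 (R = -4 - 29 = -33)
N(X) = 0
D = 664873/154056 (D = 1051/1048 + 487/147 = 664873/154056 ≈ 4.3158)
n(N(R)) + f(D) = 469 - 2099 = -1630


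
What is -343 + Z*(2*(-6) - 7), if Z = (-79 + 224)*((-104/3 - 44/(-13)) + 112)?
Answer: -8686117/39 ≈ -2.2272e+5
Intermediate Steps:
Z = 456460/39 (Z = 145*((-104*⅓ - 44*(-1/13)) + 112) = 145*((-104/3 + 44/13) + 112) = 145*(-1220/39 + 112) = 145*(3148/39) = 456460/39 ≈ 11704.)
-343 + Z*(2*(-6) - 7) = -343 + 456460*(2*(-6) - 7)/39 = -343 + 456460*(-12 - 7)/39 = -343 + (456460/39)*(-19) = -343 - 8672740/39 = -8686117/39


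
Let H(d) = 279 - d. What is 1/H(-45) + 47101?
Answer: 15260725/324 ≈ 47101.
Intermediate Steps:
1/H(-45) + 47101 = 1/(279 - 1*(-45)) + 47101 = 1/(279 + 45) + 47101 = 1/324 + 47101 = 15260725/324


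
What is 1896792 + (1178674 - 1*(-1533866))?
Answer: 4609332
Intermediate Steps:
1896792 + (1178674 - 1*(-1533866)) = 1896792 + (1178674 + 1533866) = 1896792 + 2712540 = 4609332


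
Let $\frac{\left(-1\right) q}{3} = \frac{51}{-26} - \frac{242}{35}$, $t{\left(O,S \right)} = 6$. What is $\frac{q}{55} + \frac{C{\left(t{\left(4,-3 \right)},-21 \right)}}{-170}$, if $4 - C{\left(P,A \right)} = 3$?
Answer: $\frac{203461}{425425} \approx 0.47825$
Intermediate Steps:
$C{\left(P,A \right)} = 1$ ($C{\left(P,A \right)} = 4 - 3 = 1$)
$q = \frac{24231}{910}$ ($q = - 3 \left(\frac{51}{-26} - \frac{242}{35}\right) = - 3 \left(51 \left(- \frac{1}{26}\right) - \frac{242}{35}\right) = - 3 \left(- \frac{51}{26} - \frac{242}{35}\right) = \left(-3\right) \left(- \frac{8077}{910}\right) = \frac{24231}{910} \approx 26.627$)
$\frac{q}{55} + \frac{C{\left(t{\left(4,-3 \right)},-21 \right)}}{-170} = \frac{24231}{910 \cdot 55} + 1 \frac{1}{-170} = \frac{24231}{910} \cdot \frac{1}{55} + 1 \left(- \frac{1}{170}\right) = \frac{24231}{50050} - \frac{1}{170} = \frac{203461}{425425}$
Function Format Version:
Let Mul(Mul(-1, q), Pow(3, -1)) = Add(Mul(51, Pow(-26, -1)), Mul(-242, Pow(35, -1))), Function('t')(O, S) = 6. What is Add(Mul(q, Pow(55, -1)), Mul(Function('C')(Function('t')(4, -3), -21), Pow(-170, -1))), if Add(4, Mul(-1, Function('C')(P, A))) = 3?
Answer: Rational(203461, 425425) ≈ 0.47825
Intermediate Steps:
Function('C')(P, A) = 1 (Function('C')(P, A) = Add(4, Mul(-1, 3)) = Add(4, -3) = 1)
q = Rational(24231, 910) (q = Mul(-3, Add(Mul(51, Pow(-26, -1)), Mul(-242, Pow(35, -1)))) = Mul(-3, Add(Mul(51, Rational(-1, 26)), Mul(-242, Rational(1, 35)))) = Mul(-3, Add(Rational(-51, 26), Rational(-242, 35))) = Mul(-3, Rational(-8077, 910)) = Rational(24231, 910) ≈ 26.627)
Add(Mul(q, Pow(55, -1)), Mul(Function('C')(Function('t')(4, -3), -21), Pow(-170, -1))) = Add(Mul(Rational(24231, 910), Pow(55, -1)), Mul(1, Pow(-170, -1))) = Add(Mul(Rational(24231, 910), Rational(1, 55)), Mul(1, Rational(-1, 170))) = Add(Rational(24231, 50050), Rational(-1, 170)) = Rational(203461, 425425)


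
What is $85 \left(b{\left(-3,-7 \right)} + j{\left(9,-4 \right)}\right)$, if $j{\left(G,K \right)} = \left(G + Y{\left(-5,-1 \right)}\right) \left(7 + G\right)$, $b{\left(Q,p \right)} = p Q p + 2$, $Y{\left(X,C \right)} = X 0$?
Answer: $-85$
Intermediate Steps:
$Y{\left(X,C \right)} = 0$
$b{\left(Q,p \right)} = 2 + Q p^{2}$ ($b{\left(Q,p \right)} = Q p p + 2 = Q p^{2} + 2 = 2 + Q p^{2}$)
$j{\left(G,K \right)} = G \left(7 + G\right)$ ($j{\left(G,K \right)} = \left(G + 0\right) \left(7 + G\right) = G \left(7 + G\right)$)
$85 \left(b{\left(-3,-7 \right)} + j{\left(9,-4 \right)}\right) = 85 \left(\left(2 - 3 \left(-7\right)^{2}\right) + 9 \left(7 + 9\right)\right) = 85 \left(\left(2 - 147\right) + 9 \cdot 16\right) = 85 \left(\left(2 - 147\right) + 144\right) = 85 \left(-145 + 144\right) = 85 \left(-1\right) = -85$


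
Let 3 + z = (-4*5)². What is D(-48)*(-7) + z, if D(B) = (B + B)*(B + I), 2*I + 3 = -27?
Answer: -41939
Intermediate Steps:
I = -15 (I = -3/2 + (½)*(-27) = -3/2 - 27/2 = -15)
D(B) = 2*B*(-15 + B) (D(B) = (B + B)*(B - 15) = (2*B)*(-15 + B) = 2*B*(-15 + B))
z = 397 (z = -3 + (-4*5)² = -3 + (-20)² = -3 + 400 = 397)
D(-48)*(-7) + z = (2*(-48)*(-15 - 48))*(-7) + 397 = (2*(-48)*(-63))*(-7) + 397 = 6048*(-7) + 397 = -42336 + 397 = -41939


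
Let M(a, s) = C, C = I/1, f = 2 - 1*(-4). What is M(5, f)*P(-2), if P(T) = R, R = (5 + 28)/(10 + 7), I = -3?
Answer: -99/17 ≈ -5.8235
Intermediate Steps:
f = 6 (f = 2 + 4 = 6)
C = -3 (C = -3/1 = -3*1 = -3)
R = 33/17 ≈ 1.9412
P(T) = 33/17
M(a, s) = -3
M(5, f)*P(-2) = -3*33/17 = -99/17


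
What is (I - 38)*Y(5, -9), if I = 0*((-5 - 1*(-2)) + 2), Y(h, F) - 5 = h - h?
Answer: -190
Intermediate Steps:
Y(h, F) = 5 (Y(h, F) = 5 + (h - h) = 5 + 0 = 5)
I = 0 (I = 0*((-5 + 2) + 2) = 0*(-3 + 2) = 0*(-1) = 0)
(I - 38)*Y(5, -9) = (0 - 38)*5 = -38*5 = -190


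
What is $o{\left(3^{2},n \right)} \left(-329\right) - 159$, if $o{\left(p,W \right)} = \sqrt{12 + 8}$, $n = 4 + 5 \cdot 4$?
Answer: $-159 - 658 \sqrt{5} \approx -1630.3$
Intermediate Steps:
$n = 24$ ($n = 4 + 20 = 24$)
$o{\left(p,W \right)} = 2 \sqrt{5}$ ($o{\left(p,W \right)} = \sqrt{20} = 2 \sqrt{5}$)
$o{\left(3^{2},n \right)} \left(-329\right) - 159 = 2 \sqrt{5} \left(-329\right) - 159 = - 658 \sqrt{5} - 159 = -159 - 658 \sqrt{5}$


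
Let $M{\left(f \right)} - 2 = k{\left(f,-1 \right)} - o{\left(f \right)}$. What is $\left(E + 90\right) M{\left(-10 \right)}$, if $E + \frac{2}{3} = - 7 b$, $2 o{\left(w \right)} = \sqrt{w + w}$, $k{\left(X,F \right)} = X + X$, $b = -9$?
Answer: $-2742 - \frac{457 i \sqrt{5}}{3} \approx -2742.0 - 340.63 i$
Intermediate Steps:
$k{\left(X,F \right)} = 2 X$
$o{\left(w \right)} = \frac{\sqrt{2} \sqrt{w}}{2}$ ($o{\left(w \right)} = \frac{\sqrt{w + w}}{2} = \frac{\sqrt{2 w}}{2} = \frac{\sqrt{2} \sqrt{w}}{2}$)
$M{\left(f \right)} = 2 + 2 f - \frac{\sqrt{2} \sqrt{f}}{2}$ ($M{\left(f \right)} = 2 + \left(2 f - \frac{\sqrt{2} \sqrt{f}}{2}\right) = 2 - \left(- 2 f + \frac{\sqrt{2} \sqrt{f}}{2}\right) = 2 + 2 f - \frac{\sqrt{2} \sqrt{f}}{2}$)
$E = \frac{187}{3}$ ($E = - \frac{2}{3} - -63 = - \frac{2}{3} + 63 = \frac{187}{3} \approx 62.333$)
$\left(E + 90\right) M{\left(-10 \right)} = \left(\frac{187}{3} + 90\right) \left(2 + 2 \left(-10\right) - \frac{\sqrt{2} \sqrt{-10}}{2}\right) = \frac{457 \left(2 - 20 - \frac{\sqrt{2} i \sqrt{10}}{2}\right)}{3} = \frac{457 \left(2 - 20 - i \sqrt{5}\right)}{3} = \frac{457 \left(-18 - i \sqrt{5}\right)}{3} = -2742 - \frac{457 i \sqrt{5}}{3}$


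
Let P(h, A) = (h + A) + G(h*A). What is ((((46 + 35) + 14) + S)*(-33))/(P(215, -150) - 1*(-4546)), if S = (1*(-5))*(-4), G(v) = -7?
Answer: -3795/4604 ≈ -0.82428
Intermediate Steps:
P(h, A) = -7 + A + h (P(h, A) = (h + A) - 7 = (A + h) - 7 = -7 + A + h)
S = 20 (S = -5*(-4) = 20)
((((46 + 35) + 14) + S)*(-33))/(P(215, -150) - 1*(-4546)) = ((((46 + 35) + 14) + 20)*(-33))/((-7 - 150 + 215) - 1*(-4546)) = (((81 + 14) + 20)*(-33))/(58 + 4546) = ((95 + 20)*(-33))/4604 = (115*(-33))*(1/4604) = -3795*1/4604 = -3795/4604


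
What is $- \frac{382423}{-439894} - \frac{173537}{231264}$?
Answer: $\frac{6051393797}{50865823008} \approx 0.11897$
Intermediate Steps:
$- \frac{382423}{-439894} - \frac{173537}{231264} = \left(-382423\right) \left(- \frac{1}{439894}\right) - \frac{173537}{231264} = \frac{382423}{439894} - \frac{173537}{231264} = \frac{6051393797}{50865823008}$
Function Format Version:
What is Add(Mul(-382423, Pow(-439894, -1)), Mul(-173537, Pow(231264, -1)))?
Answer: Rational(6051393797, 50865823008) ≈ 0.11897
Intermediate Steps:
Add(Mul(-382423, Pow(-439894, -1)), Mul(-173537, Pow(231264, -1))) = Add(Mul(-382423, Rational(-1, 439894)), Mul(-173537, Rational(1, 231264))) = Add(Rational(382423, 439894), Rational(-173537, 231264)) = Rational(6051393797, 50865823008)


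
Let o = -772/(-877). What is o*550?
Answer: 424600/877 ≈ 484.15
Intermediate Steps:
o = 772/877 (o = -772*(-1/877) = 772/877 ≈ 0.88027)
o*550 = (772/877)*550 = 424600/877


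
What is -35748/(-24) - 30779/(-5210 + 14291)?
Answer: 26990741/18162 ≈ 1486.1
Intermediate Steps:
-35748/(-24) - 30779/(-5210 + 14291) = -35748*(-1/24) - 30779/9081 = 2979/2 - 30779*1/9081 = 2979/2 - 30779/9081 = 26990741/18162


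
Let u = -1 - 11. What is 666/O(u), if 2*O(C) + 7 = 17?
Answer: 666/5 ≈ 133.20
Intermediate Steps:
u = -12
O(C) = 5 (O(C) = -7/2 + (1/2)*17 = -7/2 + 17/2 = 5)
666/O(u) = 666/5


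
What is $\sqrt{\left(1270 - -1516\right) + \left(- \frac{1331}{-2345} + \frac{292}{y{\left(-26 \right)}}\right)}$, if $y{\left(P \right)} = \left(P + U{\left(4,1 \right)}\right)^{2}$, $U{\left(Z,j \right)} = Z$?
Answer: $\frac{\sqrt{1854533415070}}{25795} \approx 52.794$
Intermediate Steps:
$y{\left(P \right)} = \left(4 + P\right)^{2}$ ($y{\left(P \right)} = \left(P + 4\right)^{2} = \left(4 + P\right)^{2}$)
$\sqrt{\left(1270 - -1516\right) + \left(- \frac{1331}{-2345} + \frac{292}{y{\left(-26 \right)}}\right)} = \sqrt{\left(1270 - -1516\right) - \left(- \frac{1331}{2345} - \frac{292}{\left(4 - 26\right)^{2}}\right)} = \sqrt{\left(1270 + 1516\right) - \left(- \frac{1331}{2345} - \frac{292}{\left(-22\right)^{2}}\right)} = \sqrt{2786 + \left(\frac{1331}{2345} + \frac{292}{484}\right)} = \sqrt{2786 + \left(\frac{1331}{2345} + 292 \cdot \frac{1}{484}\right)} = \sqrt{2786 + \left(\frac{1331}{2345} + \frac{73}{121}\right)} = \sqrt{2786 + \frac{332236}{283745}} = \sqrt{\frac{790845806}{283745}} = \frac{\sqrt{1854533415070}}{25795}$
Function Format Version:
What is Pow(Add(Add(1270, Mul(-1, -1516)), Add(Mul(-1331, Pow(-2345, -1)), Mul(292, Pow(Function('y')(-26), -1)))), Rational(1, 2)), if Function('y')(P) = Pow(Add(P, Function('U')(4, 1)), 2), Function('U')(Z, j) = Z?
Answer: Mul(Rational(1, 25795), Pow(1854533415070, Rational(1, 2))) ≈ 52.794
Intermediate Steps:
Function('y')(P) = Pow(Add(4, P), 2) (Function('y')(P) = Pow(Add(P, 4), 2) = Pow(Add(4, P), 2))
Pow(Add(Add(1270, Mul(-1, -1516)), Add(Mul(-1331, Pow(-2345, -1)), Mul(292, Pow(Function('y')(-26), -1)))), Rational(1, 2)) = Pow(Add(Add(1270, Mul(-1, -1516)), Add(Mul(-1331, Pow(-2345, -1)), Mul(292, Pow(Pow(Add(4, -26), 2), -1)))), Rational(1, 2)) = Pow(Add(Add(1270, 1516), Add(Mul(-1331, Rational(-1, 2345)), Mul(292, Pow(Pow(-22, 2), -1)))), Rational(1, 2)) = Pow(Add(2786, Add(Rational(1331, 2345), Mul(292, Pow(484, -1)))), Rational(1, 2)) = Pow(Add(2786, Add(Rational(1331, 2345), Mul(292, Rational(1, 484)))), Rational(1, 2)) = Pow(Add(2786, Add(Rational(1331, 2345), Rational(73, 121))), Rational(1, 2)) = Pow(Add(2786, Rational(332236, 283745)), Rational(1, 2)) = Pow(Rational(790845806, 283745), Rational(1, 2)) = Mul(Rational(1, 25795), Pow(1854533415070, Rational(1, 2)))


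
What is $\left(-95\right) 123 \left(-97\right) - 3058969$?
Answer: $-1925524$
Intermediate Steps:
$\left(-95\right) 123 \left(-97\right) - 3058969 = \left(-11685\right) \left(-97\right) - 3058969 = 1133445 - 3058969 = -1925524$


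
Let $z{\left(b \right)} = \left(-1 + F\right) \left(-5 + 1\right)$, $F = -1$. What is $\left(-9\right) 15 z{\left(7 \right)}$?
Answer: $-1080$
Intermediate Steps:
$z{\left(b \right)} = 8$ ($z{\left(b \right)} = \left(-1 - 1\right) \left(-5 + 1\right) = \left(-2\right) \left(-4\right) = 8$)
$\left(-9\right) 15 z{\left(7 \right)} = \left(-9\right) 15 \cdot 8 = \left(-135\right) 8 = -1080$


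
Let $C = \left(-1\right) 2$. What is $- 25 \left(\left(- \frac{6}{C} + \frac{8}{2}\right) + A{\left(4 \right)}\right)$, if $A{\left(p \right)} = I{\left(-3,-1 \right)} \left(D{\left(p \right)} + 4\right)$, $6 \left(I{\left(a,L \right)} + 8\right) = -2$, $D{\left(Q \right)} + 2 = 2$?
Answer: $\frac{1975}{3} \approx 658.33$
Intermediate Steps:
$D{\left(Q \right)} = 0$ ($D{\left(Q \right)} = -2 + 2 = 0$)
$I{\left(a,L \right)} = - \frac{25}{3}$ ($I{\left(a,L \right)} = -8 + \frac{1}{6} \left(-2\right) = -8 - \frac{1}{3} = - \frac{25}{3}$)
$C = -2$
$A{\left(p \right)} = - \frac{100}{3}$ ($A{\left(p \right)} = - \frac{25 \left(0 + 4\right)}{3} = \left(- \frac{25}{3}\right) 4 = - \frac{100}{3}$)
$- 25 \left(\left(- \frac{6}{C} + \frac{8}{2}\right) + A{\left(4 \right)}\right) = - 25 \left(\left(- \frac{6}{-2} + \frac{8}{2}\right) - \frac{100}{3}\right) = - 25 \left(\left(\left(-6\right) \left(- \frac{1}{2}\right) + 8 \cdot \frac{1}{2}\right) - \frac{100}{3}\right) = - 25 \left(\left(3 + 4\right) - \frac{100}{3}\right) = - 25 \left(7 - \frac{100}{3}\right) = \left(-25\right) \left(- \frac{79}{3}\right) = \frac{1975}{3}$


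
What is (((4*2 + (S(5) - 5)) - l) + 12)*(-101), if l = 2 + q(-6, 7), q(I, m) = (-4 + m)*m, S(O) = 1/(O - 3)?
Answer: 1515/2 ≈ 757.50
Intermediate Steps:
S(O) = 1/(-3 + O)
q(I, m) = m*(-4 + m)
l = 23 (l = 2 + 7*(-4 + 7) = 2 + 7*3 = 2 + 21 = 23)
(((4*2 + (S(5) - 5)) - l) + 12)*(-101) = (((4*2 + (1/(-3 + 5) - 5)) - 1*23) + 12)*(-101) = (((8 + (1/2 - 5)) - 23) + 12)*(-101) = (((8 + (½ - 5)) - 23) + 12)*(-101) = (((8 - 9/2) - 23) + 12)*(-101) = ((7/2 - 23) + 12)*(-101) = (-39/2 + 12)*(-101) = -15/2*(-101) = 1515/2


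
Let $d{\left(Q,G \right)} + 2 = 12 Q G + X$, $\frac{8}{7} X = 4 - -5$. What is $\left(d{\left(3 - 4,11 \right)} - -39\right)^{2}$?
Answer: $\frac{485809}{64} \approx 7590.8$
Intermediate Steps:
$X = \frac{63}{8}$ ($X = \frac{7 \left(4 - -5\right)}{8} = \frac{7 \left(4 + 5\right)}{8} = \frac{7}{8} \cdot 9 = \frac{63}{8} \approx 7.875$)
$d{\left(Q,G \right)} = \frac{47}{8} + 12 G Q$ ($d{\left(Q,G \right)} = -2 + \left(12 Q G + \frac{63}{8}\right) = -2 + \left(12 G Q + \frac{63}{8}\right) = -2 + \left(\frac{63}{8} + 12 G Q\right) = \frac{47}{8} + 12 G Q$)
$\left(d{\left(3 - 4,11 \right)} - -39\right)^{2} = \left(\left(\frac{47}{8} + 12 \cdot 11 \left(3 - 4\right)\right) - -39\right)^{2} = \left(\left(\frac{47}{8} + 12 \cdot 11 \left(-1\right)\right) + \left(-30 + 69\right)\right)^{2} = \left(\left(\frac{47}{8} - 132\right) + 39\right)^{2} = \left(- \frac{1009}{8} + 39\right)^{2} = \left(- \frac{697}{8}\right)^{2} = \frac{485809}{64}$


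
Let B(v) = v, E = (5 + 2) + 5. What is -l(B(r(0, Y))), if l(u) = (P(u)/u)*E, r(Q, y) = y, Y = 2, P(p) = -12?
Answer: 72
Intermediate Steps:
E = 12 (E = 7 + 5 = 12)
l(u) = -144/u (l(u) = -12/u*12 = -144/u)
-l(B(r(0, Y))) = -(-144)/2 = -1*(-72) = 72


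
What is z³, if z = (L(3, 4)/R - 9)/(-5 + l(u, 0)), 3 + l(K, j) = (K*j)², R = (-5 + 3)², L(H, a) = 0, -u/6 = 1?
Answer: 729/512 ≈ 1.4238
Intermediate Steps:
u = -6 (u = -6*1 = -6)
R = 4 (R = (-2)² = 4)
l(K, j) = -3 + K²*j² (l(K, j) = -3 + (K*j)² = -3 + K²*j²)
z = 9/8 (z = (0/4 - 9)/(-5 + (-3 + (-6)²*0²)) = (0*(¼) - 9)/(-5 + (-3 + 36*0)) = (0 - 9)/(-5 + (-3 + 0)) = -9/(-5 - 3) = -9/(-8) = -9*(-⅛) = 9/8 ≈ 1.1250)
z³ = (9/8)³ = 729/512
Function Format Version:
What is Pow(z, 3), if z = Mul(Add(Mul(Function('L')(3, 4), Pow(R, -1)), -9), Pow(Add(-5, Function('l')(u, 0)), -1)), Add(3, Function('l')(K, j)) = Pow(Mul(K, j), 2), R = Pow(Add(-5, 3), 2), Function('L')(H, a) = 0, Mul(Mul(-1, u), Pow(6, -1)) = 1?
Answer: Rational(729, 512) ≈ 1.4238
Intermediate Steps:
u = -6 (u = Mul(-6, 1) = -6)
R = 4 (R = Pow(-2, 2) = 4)
Function('l')(K, j) = Add(-3, Mul(Pow(K, 2), Pow(j, 2))) (Function('l')(K, j) = Add(-3, Pow(Mul(K, j), 2)) = Add(-3, Mul(Pow(K, 2), Pow(j, 2))))
z = Rational(9, 8) (z = Mul(Add(Mul(0, Pow(4, -1)), -9), Pow(Add(-5, Add(-3, Mul(Pow(-6, 2), Pow(0, 2)))), -1)) = Mul(Add(Mul(0, Rational(1, 4)), -9), Pow(Add(-5, Add(-3, Mul(36, 0))), -1)) = Mul(Add(0, -9), Pow(Add(-5, Add(-3, 0)), -1)) = Mul(-9, Pow(Add(-5, -3), -1)) = Mul(-9, Pow(-8, -1)) = Mul(-9, Rational(-1, 8)) = Rational(9, 8) ≈ 1.1250)
Pow(z, 3) = Pow(Rational(9, 8), 3) = Rational(729, 512)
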